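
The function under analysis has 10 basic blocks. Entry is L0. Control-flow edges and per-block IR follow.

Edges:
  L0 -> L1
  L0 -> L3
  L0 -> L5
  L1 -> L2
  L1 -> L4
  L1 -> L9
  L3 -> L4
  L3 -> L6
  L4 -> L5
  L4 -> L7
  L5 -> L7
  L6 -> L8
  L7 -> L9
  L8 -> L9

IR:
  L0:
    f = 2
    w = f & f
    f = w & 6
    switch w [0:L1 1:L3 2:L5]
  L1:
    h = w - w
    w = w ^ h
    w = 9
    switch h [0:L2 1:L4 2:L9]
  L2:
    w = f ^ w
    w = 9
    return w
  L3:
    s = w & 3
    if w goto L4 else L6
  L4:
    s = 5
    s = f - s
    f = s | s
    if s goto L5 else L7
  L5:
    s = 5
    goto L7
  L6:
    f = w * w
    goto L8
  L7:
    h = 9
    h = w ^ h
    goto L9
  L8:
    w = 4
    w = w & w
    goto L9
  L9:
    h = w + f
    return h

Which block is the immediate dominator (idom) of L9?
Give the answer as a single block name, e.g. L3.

Answer: L0

Analysis:
idom tree: L1←L0 L2←L1 L3←L0 L4←L0 L5←L0 L6←L3 L7←L0 L8←L6 L9←L0
Join-block Dom:
  L4: preds {L1,L3}: {L0,L1} ∩ {L0,L3} = {L0}; idom=L0
  L5: preds {L0,L4}: {L0} ∩ {L0,L4} = {L0}; idom=L0
  L7: preds {L4,L5}: {L0,L4} ∩ {L0,L5} = {L0}; idom=L0
  L9: preds {L1,L7,L8}: {L0,L1} ∩ {L0,L7} ∩ {L0,L3,L6,L8} = {L0}; idom=L0

idom(L9) = L0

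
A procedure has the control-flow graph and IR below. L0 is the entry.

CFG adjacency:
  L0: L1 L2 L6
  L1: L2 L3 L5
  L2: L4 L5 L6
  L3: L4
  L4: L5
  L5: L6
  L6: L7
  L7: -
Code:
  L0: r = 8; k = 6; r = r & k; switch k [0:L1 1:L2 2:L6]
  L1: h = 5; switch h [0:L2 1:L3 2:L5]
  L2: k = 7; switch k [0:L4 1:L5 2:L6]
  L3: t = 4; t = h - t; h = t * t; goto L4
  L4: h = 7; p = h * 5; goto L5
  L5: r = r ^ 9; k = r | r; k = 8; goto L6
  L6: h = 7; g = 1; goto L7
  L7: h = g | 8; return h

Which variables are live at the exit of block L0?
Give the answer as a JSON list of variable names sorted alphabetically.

Answer: ["r"]

Derivation:
Block summaries:
  L0: {k,r} / ∅
  L1: {h} / ∅
  L2: {k} / ∅
  L3: {h,t} / {h}
  L4: {h,p} / ∅
  L5: {k,r} / {r}
  L6: {g,h} / ∅
  L7: {h} / {g}

Backward fixpoint:
  L0 li=∅ lo={r}
  L1 li={r} lo={h,r}
  L2 li={r} lo={r}
  L3 li={h,r} lo={r}
  L4 li={r} lo={r}
  L5 li={r} lo=∅
  L6 li=∅ lo={g}
  L7 li={g} lo=∅

live-out(L0) = ["r"]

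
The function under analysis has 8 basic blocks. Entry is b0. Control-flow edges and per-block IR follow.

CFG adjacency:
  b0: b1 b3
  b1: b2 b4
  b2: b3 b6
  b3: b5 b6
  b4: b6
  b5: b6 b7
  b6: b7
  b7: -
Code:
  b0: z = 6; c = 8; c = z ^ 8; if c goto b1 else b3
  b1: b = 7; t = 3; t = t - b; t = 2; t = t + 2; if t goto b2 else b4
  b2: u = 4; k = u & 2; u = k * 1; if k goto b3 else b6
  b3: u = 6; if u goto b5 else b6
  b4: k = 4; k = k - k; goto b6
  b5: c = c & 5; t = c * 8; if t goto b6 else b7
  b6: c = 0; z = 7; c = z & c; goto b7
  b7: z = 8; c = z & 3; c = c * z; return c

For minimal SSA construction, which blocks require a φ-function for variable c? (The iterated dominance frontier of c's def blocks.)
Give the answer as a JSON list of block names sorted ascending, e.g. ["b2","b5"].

Answer: ["b6", "b7"]

Working:
idom tree: b1←b0 b2←b1 b3←b0 b4←b1 b5←b3 b6←b0 b7←b0
Dom at joins:
  b3: preds {b0,b2}: {b0} ∩ {b0,b1,b2} = {b0}; idom=b0
  b6: preds {b2,b3,b4,b5}: {b0,b1,b2} ∩ {b0,b3} ∩ {b0,b1,b4} ∩ {b0,b3,b5} = {b0}; idom=b0
  b7: preds {b5,b6}: {b0,b3,b5} ∩ {b0,b6} = {b0}; idom=b0

Frontier:
  b3←b0: walk · to b0
  b3←b2: walk b2→b1 to b0
  b6←b2: walk b2→b1 to b0
  b6←b3: walk b3 to b0
  b6←b4: walk b4→b1 to b0
  b6←b5: walk b5→b3 to b0
  b7←b5: walk b5→b3 to b0
  b7←b6: walk b6 to b0
  DF(b0)=∅
  DF(b1)={b3,b6}
  DF(b2)={b3,b6}
  DF(b3)={b6,b7}
  DF(b4)={b6}
  DF(b5)={b6,b7}
  DF(b6)={b7}
  DF(b7)=∅

φ for c: defs {b0,b5,b6,b7}
  DF⁺ = {b6,b7}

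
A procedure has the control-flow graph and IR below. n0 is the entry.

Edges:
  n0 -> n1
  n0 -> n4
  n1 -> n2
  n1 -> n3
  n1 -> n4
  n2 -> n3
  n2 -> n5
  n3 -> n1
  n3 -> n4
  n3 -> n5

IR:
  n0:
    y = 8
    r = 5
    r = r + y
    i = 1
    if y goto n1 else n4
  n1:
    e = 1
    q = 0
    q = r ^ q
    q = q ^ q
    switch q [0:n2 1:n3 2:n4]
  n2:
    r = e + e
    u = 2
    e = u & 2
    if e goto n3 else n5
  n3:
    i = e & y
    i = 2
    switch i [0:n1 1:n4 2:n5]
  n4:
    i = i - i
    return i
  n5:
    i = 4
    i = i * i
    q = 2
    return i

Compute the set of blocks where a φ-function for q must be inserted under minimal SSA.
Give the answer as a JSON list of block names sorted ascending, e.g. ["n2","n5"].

idom tree: n1←n0 n2←n1 n3←n1 n4←n0 n5←n1
Join-block Dom:
  n1: preds {n0,n3}: {n0} ∩ {n0,n1,n3} = {n0}; idom=n0
  n3: preds {n1,n2}: {n0,n1} ∩ {n0,n1,n2} = {n0,n1}; idom=n1
  n4: preds {n0,n1,n3}: {n0} ∩ {n0,n1} ∩ {n0,n1,n3} = {n0}; idom=n0
  n5: preds {n2,n3}: {n0,n1,n2} ∩ {n0,n1,n3} = {n0,n1}; idom=n1

DF derivation:
  join n1 pred n0: · stop@n0
  join n1 pred n3: n3→n1 stop@n0
  join n3 pred n1: · stop@n1
  join n3 pred n2: n2 stop@n1
  join n4 pred n0: · stop@n0
  join n4 pred n1: n1 stop@n0
  join n4 pred n3: n3→n1 stop@n0
  join n5 pred n2: n2 stop@n1
  join n5 pred n3: n3 stop@n1
  n0: DF=∅
  n1: DF={n1,n4}
  n2: DF={n3,n5}
  n3: DF={n1,n4,n5}
  n4: DF=∅
  n5: DF=∅

φ for q: defs {n1,n5}
  DF⁺ = {n1,n4}

Answer: ["n1", "n4"]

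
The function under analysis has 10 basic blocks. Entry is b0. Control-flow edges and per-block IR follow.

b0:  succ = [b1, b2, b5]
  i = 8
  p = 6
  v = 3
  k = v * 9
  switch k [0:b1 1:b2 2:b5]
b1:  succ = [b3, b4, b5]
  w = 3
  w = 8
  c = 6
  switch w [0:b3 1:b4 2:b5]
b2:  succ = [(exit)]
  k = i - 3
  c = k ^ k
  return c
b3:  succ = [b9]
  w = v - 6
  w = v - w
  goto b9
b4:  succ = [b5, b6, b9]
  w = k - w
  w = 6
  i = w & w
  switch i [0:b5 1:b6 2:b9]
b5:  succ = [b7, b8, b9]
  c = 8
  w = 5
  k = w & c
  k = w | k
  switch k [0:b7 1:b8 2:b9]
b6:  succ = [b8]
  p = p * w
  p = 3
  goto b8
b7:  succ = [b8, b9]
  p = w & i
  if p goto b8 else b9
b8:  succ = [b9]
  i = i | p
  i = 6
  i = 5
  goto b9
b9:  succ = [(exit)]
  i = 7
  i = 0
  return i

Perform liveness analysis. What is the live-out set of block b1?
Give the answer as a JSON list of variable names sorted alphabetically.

Answer: ["i", "k", "p", "v", "w"]

Working:
Per-block:
  b0: def={i,k,p,v} ue=∅
  b1: def={c,w} ue=∅
  b2: def={c,k} ue={i}
  b3: def={w} ue={v}
  b4: def={i,w} ue={k,w}
  b5: def={c,k,w} ue=∅
  b6: def={p} ue={p,w}
  b7: def={p} ue={i,w}
  b8: def={i} ue={i,p}
  b9: def={i} ue=∅

Live sets:
  b0: in=∅ out={i,k,p,v}
  b1: in={i,k,p,v} out={i,k,p,v,w}
  b2: in={i} out=∅
  b3: in={v} out=∅
  b4: in={k,p,w} out={i,p,w}
  b5: in={i,p} out={i,p,w}
  b6: in={i,p,w} out={i,p}
  b7: in={i,w} out={i,p}
  b8: in={i,p} out=∅
  b9: in=∅ out=∅

live-out(b1) = ["i", "k", "p", "v", "w"]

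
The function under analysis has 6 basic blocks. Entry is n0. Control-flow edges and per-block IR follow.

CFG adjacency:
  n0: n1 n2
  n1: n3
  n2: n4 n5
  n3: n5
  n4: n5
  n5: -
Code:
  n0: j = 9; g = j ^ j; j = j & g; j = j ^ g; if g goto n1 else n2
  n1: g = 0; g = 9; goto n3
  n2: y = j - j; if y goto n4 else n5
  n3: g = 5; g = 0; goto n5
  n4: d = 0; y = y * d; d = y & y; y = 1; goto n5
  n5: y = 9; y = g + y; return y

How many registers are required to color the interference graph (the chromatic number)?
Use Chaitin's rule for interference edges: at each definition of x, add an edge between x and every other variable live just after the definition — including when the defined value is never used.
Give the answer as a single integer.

def/use:
  n0: {g,j} / ∅
  n1: {g} / ∅
  n2: {y} / {j}
  n3: {g} / ∅
  n4: {d,y} / {y}
  n5: {y} / {g}

Live sets:
  live n0: ∅→{g,j}
  live n1: ∅→∅
  live n2: {g,j}→{g,y}
  live n3: ∅→{g}
  live n4: {g,y}→{g}
  live n5: {g}→∅

Interference:
  d: {g,y}
  g: {d,j,y}
  j: {g}
  y: {d,g}

Registers:
  lower bound: {d,g,y} mutually conflict ⇒ χ ≥ 3
  3-colouring: r0={g}  r1={d,j}  r2={y}
  χ = 3

Answer: 3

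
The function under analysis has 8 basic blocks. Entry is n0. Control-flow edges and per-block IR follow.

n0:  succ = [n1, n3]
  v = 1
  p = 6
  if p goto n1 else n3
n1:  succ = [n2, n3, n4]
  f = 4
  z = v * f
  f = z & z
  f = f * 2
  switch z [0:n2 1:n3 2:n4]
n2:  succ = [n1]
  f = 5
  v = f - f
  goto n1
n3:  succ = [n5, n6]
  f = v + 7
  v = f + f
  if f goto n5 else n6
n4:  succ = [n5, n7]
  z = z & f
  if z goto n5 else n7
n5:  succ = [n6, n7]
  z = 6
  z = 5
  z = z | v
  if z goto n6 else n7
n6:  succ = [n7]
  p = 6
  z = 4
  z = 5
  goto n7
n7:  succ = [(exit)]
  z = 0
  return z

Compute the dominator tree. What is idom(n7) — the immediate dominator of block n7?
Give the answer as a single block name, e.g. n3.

idom tree: n1←n0 n2←n1 n3←n0 n4←n1 n5←n0 n6←n0 n7←n0
Join-block Dom:
  n1: preds {n0,n2}: {n0} ∩ {n0,n1,n2} = {n0}; idom=n0
  n3: preds {n0,n1}: {n0} ∩ {n0,n1} = {n0}; idom=n0
  n5: preds {n3,n4}: {n0,n3} ∩ {n0,n1,n4} = {n0}; idom=n0
  n6: preds {n3,n5}: {n0,n3} ∩ {n0,n5} = {n0}; idom=n0
  n7: preds {n4,n5,n6}: {n0,n1,n4} ∩ {n0,n5} ∩ {n0,n6} = {n0}; idom=n0

idom(n7) = n0

Answer: n0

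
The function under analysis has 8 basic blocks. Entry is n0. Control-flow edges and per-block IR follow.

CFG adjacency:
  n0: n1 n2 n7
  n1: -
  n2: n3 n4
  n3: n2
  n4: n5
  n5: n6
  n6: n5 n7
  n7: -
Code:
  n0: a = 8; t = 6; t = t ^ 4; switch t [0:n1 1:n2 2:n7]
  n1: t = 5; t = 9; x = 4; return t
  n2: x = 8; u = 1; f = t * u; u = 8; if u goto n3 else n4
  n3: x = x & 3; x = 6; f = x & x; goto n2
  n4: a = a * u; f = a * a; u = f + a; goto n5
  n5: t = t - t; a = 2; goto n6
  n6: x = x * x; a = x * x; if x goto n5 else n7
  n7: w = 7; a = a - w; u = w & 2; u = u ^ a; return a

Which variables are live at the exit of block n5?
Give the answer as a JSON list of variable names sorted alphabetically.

Block summaries:
  n0: {a,t} / ∅
  n1: {t,x} / ∅
  n2: {f,u,x} / {t}
  n3: {f,x} / {x}
  n4: {a,f,u} / {a,u}
  n5: {a,t} / {t}
  n6: {a,x} / {x}
  n7: {a,u,w} / {a}

Live sets:
  live n0: ∅→{a,t}
  live n1: ∅→∅
  live n2: {a,t}→{a,t,u,x}
  live n3: {a,t,x}→{a,t}
  live n4: {a,t,u,x}→{t,x}
  live n5: {t,x}→{t,x}
  live n6: {t,x}→{a,t,x}
  live n7: {a}→∅

live-out(n5) = ["t", "x"]

Answer: ["t", "x"]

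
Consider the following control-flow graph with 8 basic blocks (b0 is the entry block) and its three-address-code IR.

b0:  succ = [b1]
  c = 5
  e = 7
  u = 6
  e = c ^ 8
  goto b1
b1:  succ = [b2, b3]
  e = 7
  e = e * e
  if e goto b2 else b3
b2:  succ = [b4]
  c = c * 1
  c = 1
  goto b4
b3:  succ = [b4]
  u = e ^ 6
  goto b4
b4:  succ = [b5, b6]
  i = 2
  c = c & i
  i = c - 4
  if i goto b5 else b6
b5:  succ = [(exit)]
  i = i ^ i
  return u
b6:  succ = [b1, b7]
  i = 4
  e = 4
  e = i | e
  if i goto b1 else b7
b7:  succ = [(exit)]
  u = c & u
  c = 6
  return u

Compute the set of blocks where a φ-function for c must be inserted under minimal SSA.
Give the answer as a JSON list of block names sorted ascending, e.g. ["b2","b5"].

idom tree: b1←b0 b2←b1 b3←b1 b4←b1 b5←b4 b6←b4 b7←b6
Dom at joins:
  b1: preds {b0,b6}: {b0} ∩ {b0,b1,b4,b6} = {b0}; idom=b0
  b4: preds {b2,b3}: {b0,b1,b2} ∩ {b0,b1,b3} = {b0,b1}; idom=b1

Frontier:
  b1←b0: walk · to b0
  b1←b6: walk b6→b4→b1 to b0
  b4←b2: walk b2 to b1
  b4←b3: walk b3 to b1
  b0: DF=∅
  b1: DF={b1}
  b2: DF={b4}
  b3: DF={b4}
  b4: DF={b1}
  b5: DF=∅
  b6: DF={b1}
  b7: DF=∅

φ for c: defs {b0,b2,b4,b7}
  DF⁺ = {b1,b4}

Answer: ["b1", "b4"]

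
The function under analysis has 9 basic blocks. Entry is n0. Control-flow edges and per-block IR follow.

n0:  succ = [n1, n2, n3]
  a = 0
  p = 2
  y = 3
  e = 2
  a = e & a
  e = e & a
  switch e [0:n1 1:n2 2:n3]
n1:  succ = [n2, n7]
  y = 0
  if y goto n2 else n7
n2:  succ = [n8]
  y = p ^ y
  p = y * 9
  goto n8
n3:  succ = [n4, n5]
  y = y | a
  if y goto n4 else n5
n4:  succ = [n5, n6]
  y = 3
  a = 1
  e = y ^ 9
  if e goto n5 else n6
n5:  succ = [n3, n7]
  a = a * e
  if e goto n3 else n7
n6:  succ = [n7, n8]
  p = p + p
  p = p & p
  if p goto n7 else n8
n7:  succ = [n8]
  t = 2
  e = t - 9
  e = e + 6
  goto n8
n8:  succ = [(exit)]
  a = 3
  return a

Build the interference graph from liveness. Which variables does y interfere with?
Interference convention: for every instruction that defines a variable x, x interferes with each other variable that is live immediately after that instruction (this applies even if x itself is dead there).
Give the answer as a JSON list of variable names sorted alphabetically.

def/use:
  n0: def={a,e,p,y} ue=∅
  n1: def={y} ue=∅
  n2: def={p,y} ue={p,y}
  n3: def={y} ue={a,y}
  n4: def={a,e,y} ue=∅
  n5: def={a} ue={a,e}
  n6: def={p} ue={p}
  n7: def={e,t} ue=∅
  n8: def={a} ue=∅

Liveness:
  n0 li=∅ lo={a,e,p,y}
  n1 li={p} lo={p,y}
  n2 li={p,y} lo=∅
  n3 li={a,e,p,y} lo={a,e,p,y}
  n4 li={p} lo={a,e,p,y}
  n5 li={a,e,p,y} lo={a,e,p,y}
  n6 li={p} lo=∅
  n7 li=∅ lo=∅
  n8 li=∅ lo=∅

Interfere edges:
  a↔{e,p,y}
  e↔{a,p,y}
  p↔{a,e,y}
  t↔∅
  y↔{a,e,p}

N(y) = ["a", "e", "p"]

Answer: ["a", "e", "p"]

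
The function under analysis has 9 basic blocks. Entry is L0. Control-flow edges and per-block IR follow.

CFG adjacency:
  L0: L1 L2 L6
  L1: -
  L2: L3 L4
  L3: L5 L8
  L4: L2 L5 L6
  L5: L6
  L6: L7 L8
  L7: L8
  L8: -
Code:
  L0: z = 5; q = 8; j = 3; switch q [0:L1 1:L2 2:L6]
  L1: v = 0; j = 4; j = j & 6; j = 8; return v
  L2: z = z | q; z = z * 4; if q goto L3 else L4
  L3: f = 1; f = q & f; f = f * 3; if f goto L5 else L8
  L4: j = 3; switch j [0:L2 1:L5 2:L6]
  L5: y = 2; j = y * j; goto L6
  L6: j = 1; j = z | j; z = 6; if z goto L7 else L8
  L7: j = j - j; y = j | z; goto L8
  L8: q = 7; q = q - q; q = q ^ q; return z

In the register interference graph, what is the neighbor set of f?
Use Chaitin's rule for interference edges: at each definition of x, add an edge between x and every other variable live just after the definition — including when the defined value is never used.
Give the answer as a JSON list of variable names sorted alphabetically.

def/use:
  L0: def={j,q,z} ue=∅
  L1: def={j,v} ue=∅
  L2: def={z} ue={q,z}
  L3: def={f} ue={q}
  L4: def={j} ue=∅
  L5: def={j,y} ue={j}
  L6: def={j,z} ue={z}
  L7: def={j,y} ue={j,z}
  L8: def={q} ue={z}

Liveness:
  L0 li=∅ lo={j,q,z}
  L1 li=∅ lo=∅
  L2 li={j,q,z} lo={j,q,z}
  L3 li={j,q,z} lo={j,z}
  L4 li={q,z} lo={j,q,z}
  L5 li={j,z} lo={z}
  L6 li={z} lo={j,z}
  L7 li={j,z} lo={z}
  L8 li={z} lo=∅

Conflict graph:
  f↔{j,q,z}
  j↔{f,q,v,y,z}
  q↔{f,j,z}
  v↔{j}
  y↔{j,z}
  z↔{f,j,q,y}

N(f) = ["j", "q", "z"]

Answer: ["j", "q", "z"]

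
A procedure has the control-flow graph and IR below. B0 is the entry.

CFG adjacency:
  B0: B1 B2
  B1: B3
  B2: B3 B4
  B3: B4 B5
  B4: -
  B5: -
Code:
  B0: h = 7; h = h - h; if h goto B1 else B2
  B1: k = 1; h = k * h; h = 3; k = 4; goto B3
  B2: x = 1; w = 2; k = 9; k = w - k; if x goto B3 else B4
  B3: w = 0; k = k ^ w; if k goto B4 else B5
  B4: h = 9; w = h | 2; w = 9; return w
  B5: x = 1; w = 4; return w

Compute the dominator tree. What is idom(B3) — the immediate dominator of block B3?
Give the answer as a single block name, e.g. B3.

idom tree: B1←B0 B2←B0 B3←B0 B4←B0 B5←B3
Join-block Dom:
  B3: preds {B1,B2}: {B0,B1} ∩ {B0,B2} = {B0}; idom=B0
  B4: preds {B2,B3}: {B0,B2} ∩ {B0,B3} = {B0}; idom=B0

idom(B3) = B0

Answer: B0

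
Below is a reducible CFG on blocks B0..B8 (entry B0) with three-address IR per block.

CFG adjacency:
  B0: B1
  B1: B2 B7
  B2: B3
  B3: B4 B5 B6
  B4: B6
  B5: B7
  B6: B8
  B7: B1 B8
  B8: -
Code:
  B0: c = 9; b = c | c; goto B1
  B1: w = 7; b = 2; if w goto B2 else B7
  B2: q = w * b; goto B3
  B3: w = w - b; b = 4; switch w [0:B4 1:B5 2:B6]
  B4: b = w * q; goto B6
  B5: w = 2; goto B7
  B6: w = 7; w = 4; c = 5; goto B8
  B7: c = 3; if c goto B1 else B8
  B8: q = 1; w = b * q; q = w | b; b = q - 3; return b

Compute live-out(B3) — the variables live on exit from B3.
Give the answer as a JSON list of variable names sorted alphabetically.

Answer: ["b", "q", "w"]

Analysis:
def/use:
  B0: {b,c} / ∅
  B1: {b,w} / ∅
  B2: {q} / {b,w}
  B3: {b,w} / {b,w}
  B4: {b} / {q,w}
  B5: {w} / ∅
  B6: {c,w} / ∅
  B7: {c} / ∅
  B8: {b,q,w} / {b}

Liveness:
  live B0: ∅→∅
  live B1: ∅→{b,w}
  live B2: {b,w}→{b,q,w}
  live B3: {b,q,w}→{b,q,w}
  live B4: {q,w}→{b}
  live B5: {b}→{b}
  live B6: {b}→{b}
  live B7: {b}→{b}
  live B8: {b}→∅

live-out(B3) = ["b", "q", "w"]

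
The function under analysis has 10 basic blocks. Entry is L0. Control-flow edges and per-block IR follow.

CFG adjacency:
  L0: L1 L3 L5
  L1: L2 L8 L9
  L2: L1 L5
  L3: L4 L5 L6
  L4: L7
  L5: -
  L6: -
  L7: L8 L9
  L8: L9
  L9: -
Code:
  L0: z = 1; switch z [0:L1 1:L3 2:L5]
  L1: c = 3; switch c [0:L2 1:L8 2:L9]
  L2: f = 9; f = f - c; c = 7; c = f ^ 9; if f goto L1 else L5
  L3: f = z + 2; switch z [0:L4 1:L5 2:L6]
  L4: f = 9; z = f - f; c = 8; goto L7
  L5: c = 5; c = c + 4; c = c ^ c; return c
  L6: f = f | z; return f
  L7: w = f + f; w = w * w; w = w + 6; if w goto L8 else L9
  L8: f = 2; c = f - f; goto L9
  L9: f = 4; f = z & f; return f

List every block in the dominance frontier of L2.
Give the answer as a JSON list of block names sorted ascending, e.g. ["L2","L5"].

Answer: ["L1", "L5"]

Working:
idom tree: L1←L0 L2←L1 L3←L0 L4←L3 L5←L0 L6←L3 L7←L4 L8←L0 L9←L0
Dom at joins:
  L1: preds {L0,L2}: {L0} ∩ {L0,L1,L2} = {L0}; idom=L0
  L5: preds {L0,L2,L3}: {L0} ∩ {L0,L1,L2} ∩ {L0,L3} = {L0}; idom=L0
  L8: preds {L1,L7}: {L0,L1} ∩ {L0,L3,L4,L7} = {L0}; idom=L0
  L9: preds {L1,L7,L8}: {L0,L1} ∩ {L0,L3,L4,L7} ∩ {L0,L8} = {L0}; idom=L0

DF derivation:
  L1←L0: walk · to L0
  L1←L2: walk L2→L1 to L0
  L5←L0: walk · to L0
  L5←L2: walk L2→L1 to L0
  L5←L3: walk L3 to L0
  L8←L1: walk L1 to L0
  L8←L7: walk L7→L4→L3 to L0
  L9←L1: walk L1 to L0
  L9←L7: walk L7→L4→L3 to L0
  L9←L8: walk L8 to L0
  L0: DF=∅
  L1: DF={L1,L5,L8,L9}
  L2: DF={L1,L5}
  L3: DF={L5,L8,L9}
  L4: DF={L8,L9}
  L5: DF=∅
  L6: DF=∅
  L7: DF={L8,L9}
  L8: DF={L9}
  L9: DF=∅

DF(L2) = ["L1", "L5"]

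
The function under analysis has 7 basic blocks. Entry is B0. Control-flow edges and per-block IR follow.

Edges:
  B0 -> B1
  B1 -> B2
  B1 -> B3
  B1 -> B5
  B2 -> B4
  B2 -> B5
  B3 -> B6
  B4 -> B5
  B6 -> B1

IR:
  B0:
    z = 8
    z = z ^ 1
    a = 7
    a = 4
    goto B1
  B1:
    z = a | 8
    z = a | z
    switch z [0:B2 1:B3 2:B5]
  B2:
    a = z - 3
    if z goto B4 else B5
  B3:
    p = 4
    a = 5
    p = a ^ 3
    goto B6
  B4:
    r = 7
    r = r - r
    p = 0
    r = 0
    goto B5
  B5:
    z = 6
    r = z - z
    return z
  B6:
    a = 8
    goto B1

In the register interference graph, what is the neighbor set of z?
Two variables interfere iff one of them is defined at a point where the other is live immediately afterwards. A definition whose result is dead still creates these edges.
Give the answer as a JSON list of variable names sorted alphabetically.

def/use:
  B0: def={a,z} ue=∅
  B1: def={z} ue={a}
  B2: def={a} ue={z}
  B3: def={a,p} ue=∅
  B4: def={p,r} ue=∅
  B5: def={r,z} ue=∅
  B6: def={a} ue=∅

Liveness:
  B0: in=∅ out={a}
  B1: in={a} out={z}
  B2: in={z} out=∅
  B3: in=∅ out=∅
  B4: in=∅ out=∅
  B5: in=∅ out=∅
  B6: in=∅ out={a}

Interfere edges:
  a — {z}
  p — ∅
  r — {z}
  z — {a,r}

N(z) = ["a", "r"]

Answer: ["a", "r"]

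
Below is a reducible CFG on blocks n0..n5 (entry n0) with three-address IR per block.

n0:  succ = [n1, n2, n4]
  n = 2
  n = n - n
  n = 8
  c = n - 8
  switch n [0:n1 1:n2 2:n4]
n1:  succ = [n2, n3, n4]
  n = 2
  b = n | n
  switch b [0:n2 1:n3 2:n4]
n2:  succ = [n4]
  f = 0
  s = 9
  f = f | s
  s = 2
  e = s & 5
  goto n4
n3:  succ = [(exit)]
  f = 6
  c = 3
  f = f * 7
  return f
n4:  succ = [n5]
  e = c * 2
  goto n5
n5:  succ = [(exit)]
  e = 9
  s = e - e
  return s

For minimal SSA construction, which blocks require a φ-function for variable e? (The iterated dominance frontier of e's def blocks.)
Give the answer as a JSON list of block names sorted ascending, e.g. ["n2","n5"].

Answer: ["n4"]

Derivation:
idom tree: n1←n0 n2←n0 n3←n1 n4←n0 n5←n4
Join-block Dom:
  n2: preds {n0,n1}: {n0} ∩ {n0,n1} = {n0}; idom=n0
  n4: preds {n0,n1,n2}: {n0} ∩ {n0,n1} ∩ {n0,n2} = {n0}; idom=n0

DF derivation:
  n2←n0: walk · to n0
  n2←n1: walk n1 to n0
  n4←n0: walk · to n0
  n4←n1: walk n1 to n0
  n4←n2: walk n2 to n0
  n0: DF=∅
  n1: DF={n2,n4}
  n2: DF={n4}
  n3: DF=∅
  n4: DF=∅
  n5: DF=∅

φ for e: defs {n2,n4,n5}
  DF⁺ = {n4}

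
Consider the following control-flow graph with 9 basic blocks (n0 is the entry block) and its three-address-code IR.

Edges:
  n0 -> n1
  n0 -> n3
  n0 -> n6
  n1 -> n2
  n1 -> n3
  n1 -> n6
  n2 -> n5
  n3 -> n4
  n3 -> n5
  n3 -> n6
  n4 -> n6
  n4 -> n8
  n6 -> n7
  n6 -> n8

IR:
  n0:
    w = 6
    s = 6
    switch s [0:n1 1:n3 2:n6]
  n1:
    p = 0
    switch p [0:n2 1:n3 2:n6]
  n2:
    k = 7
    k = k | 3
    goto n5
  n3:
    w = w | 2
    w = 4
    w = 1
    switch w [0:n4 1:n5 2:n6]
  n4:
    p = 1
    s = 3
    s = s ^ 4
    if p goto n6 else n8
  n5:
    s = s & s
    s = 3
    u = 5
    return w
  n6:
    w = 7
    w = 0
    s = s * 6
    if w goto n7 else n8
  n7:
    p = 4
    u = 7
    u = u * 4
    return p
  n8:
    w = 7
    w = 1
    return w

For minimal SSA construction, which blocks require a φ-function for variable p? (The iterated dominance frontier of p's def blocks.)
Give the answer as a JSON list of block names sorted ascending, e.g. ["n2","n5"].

idom tree: n1←n0 n2←n1 n3←n0 n4←n3 n5←n0 n6←n0 n7←n6 n8←n0
Join-block Dom:
  n3: preds {n0,n1}: {n0} ∩ {n0,n1} = {n0}; idom=n0
  n5: preds {n2,n3}: {n0,n1,n2} ∩ {n0,n3} = {n0}; idom=n0
  n6: preds {n0,n1,n3,n4}: {n0} ∩ {n0,n1} ∩ {n0,n3} ∩ {n0,n3,n4} = {n0}; idom=n0
  n8: preds {n4,n6}: {n0,n3,n4} ∩ {n0,n6} = {n0}; idom=n0

DF derivation:
  n3←n0: walk · to n0
  n3←n1: walk n1 to n0
  n5←n2: walk n2→n1 to n0
  n5←n3: walk n3 to n0
  n6←n0: walk · to n0
  n6←n1: walk n1 to n0
  n6←n3: walk n3 to n0
  n6←n4: walk n4→n3 to n0
  n8←n4: walk n4→n3 to n0
  n8←n6: walk n6 to n0
  DF(n0)=∅
  DF(n1)={n3,n5,n6}
  DF(n2)={n5}
  DF(n3)={n5,n6,n8}
  DF(n4)={n6,n8}
  DF(n5)=∅
  DF(n6)={n8}
  DF(n7)=∅
  DF(n8)=∅

φ for p: defs {n1,n4,n7}
  DF⁺ = {n3,n5,n6,n8}

Answer: ["n3", "n5", "n6", "n8"]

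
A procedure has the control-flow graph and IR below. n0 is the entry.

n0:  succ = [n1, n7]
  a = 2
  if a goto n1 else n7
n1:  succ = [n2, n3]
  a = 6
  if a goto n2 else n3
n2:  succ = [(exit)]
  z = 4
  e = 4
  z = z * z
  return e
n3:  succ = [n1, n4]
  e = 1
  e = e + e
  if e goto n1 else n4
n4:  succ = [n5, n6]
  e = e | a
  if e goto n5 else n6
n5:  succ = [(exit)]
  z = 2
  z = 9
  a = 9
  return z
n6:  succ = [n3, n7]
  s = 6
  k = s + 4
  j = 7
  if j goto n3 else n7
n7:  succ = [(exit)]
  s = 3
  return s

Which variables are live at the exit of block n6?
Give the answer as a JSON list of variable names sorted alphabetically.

Answer: ["a"]

Working:
def/use:
  n0: def={a} ue=∅
  n1: def={a} ue=∅
  n2: def={e,z} ue=∅
  n3: def={e} ue=∅
  n4: def={e} ue={a,e}
  n5: def={a,z} ue=∅
  n6: def={j,k,s} ue=∅
  n7: def={s} ue=∅

Liveness:
  n0: in=∅ out=∅
  n1: in=∅ out={a}
  n2: in=∅ out=∅
  n3: in={a} out={a,e}
  n4: in={a,e} out={a}
  n5: in=∅ out=∅
  n6: in={a} out={a}
  n7: in=∅ out=∅

live-out(n6) = ["a"]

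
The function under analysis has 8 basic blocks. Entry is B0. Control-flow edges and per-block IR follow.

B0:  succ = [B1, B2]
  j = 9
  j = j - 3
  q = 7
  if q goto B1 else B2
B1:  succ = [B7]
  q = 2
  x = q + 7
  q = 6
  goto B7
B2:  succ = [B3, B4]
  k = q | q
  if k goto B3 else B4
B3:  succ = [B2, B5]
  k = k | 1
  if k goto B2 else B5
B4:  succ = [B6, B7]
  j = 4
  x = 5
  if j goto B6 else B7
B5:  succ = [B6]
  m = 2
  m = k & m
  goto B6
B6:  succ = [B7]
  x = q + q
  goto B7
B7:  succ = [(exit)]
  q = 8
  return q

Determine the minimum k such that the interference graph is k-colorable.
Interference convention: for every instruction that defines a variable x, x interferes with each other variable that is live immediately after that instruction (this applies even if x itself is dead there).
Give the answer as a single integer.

Answer: 3

Working:
Per-block:
  B0: {j,q} / ∅
  B1: {q,x} / ∅
  B2: {k} / {q}
  B3: {k} / {k}
  B4: {j,x} / ∅
  B5: {m} / {k}
  B6: {x} / {q}
  B7: {q} / ∅

Liveness:
  B0: in=∅ out={q}
  B1: in=∅ out=∅
  B2: in={q} out={k,q}
  B3: in={k,q} out={k,q}
  B4: in={q} out={q}
  B5: in={k,q} out={q}
  B6: in={q} out=∅
  B7: in=∅ out=∅

Interference:
  j: {q,x}
  k: {m,q}
  m: {k,q}
  q: {j,k,m,x}
  x: {j,q}

Registers:
  lower bound: {j,q,x} mutually conflict ⇒ χ ≥ 3
  assign j→R1 k→R1 m→R2 q→R0 x→R2 — no edge inside a register ⇒ χ ≤ 3
  χ = 3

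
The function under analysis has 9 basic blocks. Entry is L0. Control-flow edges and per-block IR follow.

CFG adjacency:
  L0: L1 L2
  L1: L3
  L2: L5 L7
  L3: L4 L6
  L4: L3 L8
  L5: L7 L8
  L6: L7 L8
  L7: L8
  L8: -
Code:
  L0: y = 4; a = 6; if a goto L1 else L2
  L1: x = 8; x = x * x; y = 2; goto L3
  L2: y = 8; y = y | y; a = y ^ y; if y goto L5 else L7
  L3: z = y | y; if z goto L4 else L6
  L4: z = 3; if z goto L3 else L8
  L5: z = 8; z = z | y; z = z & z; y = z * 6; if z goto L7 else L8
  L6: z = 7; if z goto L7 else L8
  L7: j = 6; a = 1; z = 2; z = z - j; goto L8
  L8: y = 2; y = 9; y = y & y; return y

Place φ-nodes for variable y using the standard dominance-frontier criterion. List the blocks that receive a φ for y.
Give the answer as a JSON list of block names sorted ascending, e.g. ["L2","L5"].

Answer: ["L7", "L8"]

Analysis:
idom tree: L1←L0 L2←L0 L3←L1 L4←L3 L5←L2 L6←L3 L7←L0 L8←L0
Dom∩ at merges:
  L3: preds {L1,L4}: {L0,L1} ∩ {L0,L1,L3,L4} = {L0,L1}; idom=L1
  L7: preds {L2,L5,L6}: {L0,L2} ∩ {L0,L2,L5} ∩ {L0,L1,L3,L6} = {L0}; idom=L0
  L8: preds {L4,L5,L6,L7}: {L0,L1,L3,L4} ∩ {L0,L2,L5} ∩ {L0,L1,L3,L6} ∩ {L0,L7} = {L0}; idom=L0

DF walk-up:
  join L3 pred L1: · stop@L1
  join L3 pred L4: L4→L3 stop@L1
  join L7 pred L2: L2 stop@L0
  join L7 pred L5: L5→L2 stop@L0
  join L7 pred L6: L6→L3→L1 stop@L0
  join L8 pred L4: L4→L3→L1 stop@L0
  join L8 pred L5: L5→L2 stop@L0
  join L8 pred L6: L6→L3→L1 stop@L0
  join L8 pred L7: L7 stop@L0
  L0 → ∅
  L1 → {L7,L8}
  L2 → {L7,L8}
  L3 → {L3,L7,L8}
  L4 → {L3,L8}
  L5 → {L7,L8}
  L6 → {L7,L8}
  L7 → {L8}
  L8 → ∅

φ for y: defs {L0,L1,L2,L5,L8}
  DF⁺ = {L7,L8}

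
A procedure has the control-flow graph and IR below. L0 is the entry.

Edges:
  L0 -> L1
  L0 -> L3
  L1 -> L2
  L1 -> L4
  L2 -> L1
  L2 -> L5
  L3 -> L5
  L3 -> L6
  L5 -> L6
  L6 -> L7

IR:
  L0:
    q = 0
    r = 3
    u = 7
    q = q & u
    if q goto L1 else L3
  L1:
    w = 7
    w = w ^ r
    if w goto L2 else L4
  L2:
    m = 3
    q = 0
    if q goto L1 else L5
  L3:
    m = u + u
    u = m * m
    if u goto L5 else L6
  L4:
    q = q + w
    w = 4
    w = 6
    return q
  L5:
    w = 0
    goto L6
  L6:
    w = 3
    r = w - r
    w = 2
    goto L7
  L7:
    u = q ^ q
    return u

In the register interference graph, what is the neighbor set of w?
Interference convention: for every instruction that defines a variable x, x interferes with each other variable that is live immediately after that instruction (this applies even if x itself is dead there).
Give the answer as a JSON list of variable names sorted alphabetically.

Per-block:
  L0 def {q,r,u} use ∅
  L1 def {w} use {r}
  L2 def {m,q} use ∅
  L3 def {m,u} use {u}
  L4 def {q,w} use {q,w}
  L5 def {w} use ∅
  L6 def {r,w} use {r}
  L7 def {u} use {q}

Live sets:
  live L0: ∅→{q,r,u}
  live L1: {q,r}→{q,r,w}
  live L2: {r}→{q,r}
  live L3: {q,r,u}→{q,r}
  live L4: {q,w}→∅
  live L5: {q,r}→{q,r}
  live L6: {q,r}→{q}
  live L7: {q}→∅

Conflict graph:
  m — {q,r}
  q — {m,r,u,w}
  r — {m,q,u,w}
  u — {q,r}
  w — {q,r}

N(w) = ["q", "r"]

Answer: ["q", "r"]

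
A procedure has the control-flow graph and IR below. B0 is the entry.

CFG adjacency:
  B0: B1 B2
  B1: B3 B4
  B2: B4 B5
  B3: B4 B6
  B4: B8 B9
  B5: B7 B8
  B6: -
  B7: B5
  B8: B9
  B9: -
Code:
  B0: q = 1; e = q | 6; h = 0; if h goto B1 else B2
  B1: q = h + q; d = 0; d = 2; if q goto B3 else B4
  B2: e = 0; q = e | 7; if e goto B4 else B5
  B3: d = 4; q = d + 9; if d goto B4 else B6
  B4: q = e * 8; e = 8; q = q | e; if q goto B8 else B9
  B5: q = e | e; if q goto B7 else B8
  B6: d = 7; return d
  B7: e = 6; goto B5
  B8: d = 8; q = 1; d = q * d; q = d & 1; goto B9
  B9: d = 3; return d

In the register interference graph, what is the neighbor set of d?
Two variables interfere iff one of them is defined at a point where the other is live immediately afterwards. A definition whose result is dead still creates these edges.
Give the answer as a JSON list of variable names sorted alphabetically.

Answer: ["e", "q"]

Derivation:
Per-block:
  B0: {e,h,q} / ∅
  B1: {d,q} / {h,q}
  B2: {e,q} / ∅
  B3: {d,q} / ∅
  B4: {e,q} / {e}
  B5: {q} / {e}
  B6: {d} / ∅
  B7: {e} / ∅
  B8: {d,q} / ∅
  B9: {d} / ∅

Live sets:
  live B0: ∅→{e,h,q}
  live B1: {e,h,q}→{e}
  live B2: ∅→{e}
  live B3: {e}→{e}
  live B4: {e}→∅
  live B5: {e}→∅
  live B6: ∅→∅
  live B7: ∅→{e}
  live B8: ∅→∅
  live B9: ∅→∅

Interfere edges:
  d: {e,q}
  e: {d,h,q}
  h: {e,q}
  q: {d,e,h}

N(d) = ["e", "q"]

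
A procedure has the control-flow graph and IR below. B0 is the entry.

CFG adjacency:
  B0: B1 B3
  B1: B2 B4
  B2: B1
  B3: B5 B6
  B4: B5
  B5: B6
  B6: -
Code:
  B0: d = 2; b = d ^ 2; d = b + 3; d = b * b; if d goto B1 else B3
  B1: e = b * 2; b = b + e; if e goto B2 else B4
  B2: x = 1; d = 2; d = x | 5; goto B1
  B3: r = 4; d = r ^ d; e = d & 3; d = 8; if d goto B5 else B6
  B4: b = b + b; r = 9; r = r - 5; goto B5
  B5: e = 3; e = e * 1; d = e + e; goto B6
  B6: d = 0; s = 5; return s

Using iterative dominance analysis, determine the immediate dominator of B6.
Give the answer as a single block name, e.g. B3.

idom tree: B1←B0 B2←B1 B3←B0 B4←B1 B5←B0 B6←B0
Dom at joins:
  B1: preds {B0,B2}: {B0} ∩ {B0,B1,B2} = {B0}; idom=B0
  B5: preds {B3,B4}: {B0,B3} ∩ {B0,B1,B4} = {B0}; idom=B0
  B6: preds {B3,B5}: {B0,B3} ∩ {B0,B5} = {B0}; idom=B0

idom(B6) = B0

Answer: B0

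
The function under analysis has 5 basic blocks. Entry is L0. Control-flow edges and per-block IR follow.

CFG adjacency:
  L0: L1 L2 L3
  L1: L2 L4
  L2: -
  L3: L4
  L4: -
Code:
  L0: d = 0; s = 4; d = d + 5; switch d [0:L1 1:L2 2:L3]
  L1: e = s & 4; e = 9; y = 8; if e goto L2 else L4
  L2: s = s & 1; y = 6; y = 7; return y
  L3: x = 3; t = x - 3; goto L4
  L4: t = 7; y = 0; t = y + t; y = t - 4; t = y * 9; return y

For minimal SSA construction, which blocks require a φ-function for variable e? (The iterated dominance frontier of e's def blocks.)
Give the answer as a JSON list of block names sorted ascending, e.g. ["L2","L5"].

Answer: ["L2", "L4"]

Derivation:
idom tree: L1←L0 L2←L0 L3←L0 L4←L0
Dom at joins:
  L2: preds {L0,L1}: {L0} ∩ {L0,L1} = {L0}; idom=L0
  L4: preds {L1,L3}: {L0,L1} ∩ {L0,L3} = {L0}; idom=L0

Frontier:
  L2←L0: walk · to L0
  L2←L1: walk L1 to L0
  L4←L1: walk L1 to L0
  L4←L3: walk L3 to L0
  DF(L0)=∅
  DF(L1)={L2,L4}
  DF(L2)=∅
  DF(L3)={L4}
  DF(L4)=∅

φ for e: defs {L1}
  DF⁺ = {L2,L4}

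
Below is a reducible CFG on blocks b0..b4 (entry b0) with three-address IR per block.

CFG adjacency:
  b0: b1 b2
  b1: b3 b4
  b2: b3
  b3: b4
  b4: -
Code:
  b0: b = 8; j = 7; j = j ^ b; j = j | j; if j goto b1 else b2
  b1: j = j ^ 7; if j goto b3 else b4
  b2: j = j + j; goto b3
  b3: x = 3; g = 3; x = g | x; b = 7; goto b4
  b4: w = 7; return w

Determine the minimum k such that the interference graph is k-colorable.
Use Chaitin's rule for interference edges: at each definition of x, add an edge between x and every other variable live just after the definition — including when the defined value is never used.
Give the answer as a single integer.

Answer: 2

Analysis:
Per-block:
  b0: {b,j} / ∅
  b1: {j} / {j}
  b2: {j} / {j}
  b3: {b,g,x} / ∅
  b4: {w} / ∅

Live sets:
  b0 li=∅ lo={j}
  b1 li={j} lo=∅
  b2 li={j} lo=∅
  b3 li=∅ lo=∅
  b4 li=∅ lo=∅

Interference:
  b — {j}
  g — {x}
  j — {b}
  w — ∅
  x — {g}

Chromatic number:
  lower bound: {b,j} mutually conflict ⇒ χ ≥ 2
  2-colouring: R0={b,g,w}  R1={j,x}
  χ = 2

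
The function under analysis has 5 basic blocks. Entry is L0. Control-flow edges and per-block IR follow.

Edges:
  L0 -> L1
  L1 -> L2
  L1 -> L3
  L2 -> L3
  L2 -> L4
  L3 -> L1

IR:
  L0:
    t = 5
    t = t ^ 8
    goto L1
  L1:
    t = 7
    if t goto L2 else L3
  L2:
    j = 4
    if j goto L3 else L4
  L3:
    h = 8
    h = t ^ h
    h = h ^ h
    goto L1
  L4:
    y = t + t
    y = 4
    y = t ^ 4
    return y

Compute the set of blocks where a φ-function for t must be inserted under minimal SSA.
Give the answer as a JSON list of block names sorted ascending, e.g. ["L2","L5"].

idom tree: L1←L0 L2←L1 L3←L1 L4←L2
Dom at joins:
  L1: preds {L0,L3}: {L0} ∩ {L0,L1,L3} = {L0}; idom=L0
  L3: preds {L1,L2}: {L0,L1} ∩ {L0,L1,L2} = {L0,L1}; idom=L1

Frontier:
  join L1 pred L0: · stop@L0
  join L1 pred L3: L3→L1 stop@L0
  join L3 pred L1: · stop@L1
  join L3 pred L2: L2 stop@L1
  DF(L0)=∅
  DF(L1)={L1}
  DF(L2)={L3}
  DF(L3)={L1}
  DF(L4)=∅

φ for t: defs {L0,L1}
  DF⁺ = {L1}

Answer: ["L1"]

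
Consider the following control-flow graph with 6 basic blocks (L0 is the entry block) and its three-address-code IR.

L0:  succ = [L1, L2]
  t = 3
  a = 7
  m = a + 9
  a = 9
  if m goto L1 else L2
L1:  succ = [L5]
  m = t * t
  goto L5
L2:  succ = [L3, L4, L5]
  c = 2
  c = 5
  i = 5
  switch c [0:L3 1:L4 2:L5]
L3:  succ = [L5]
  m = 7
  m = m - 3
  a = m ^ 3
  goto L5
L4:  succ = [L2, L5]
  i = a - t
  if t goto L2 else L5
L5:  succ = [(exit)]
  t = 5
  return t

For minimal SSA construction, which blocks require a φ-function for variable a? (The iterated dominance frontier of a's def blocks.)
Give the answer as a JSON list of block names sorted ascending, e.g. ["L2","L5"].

Answer: ["L5"]

Working:
idom tree: L1←L0 L2←L0 L3←L2 L4←L2 L5←L0
Join-block Dom:
  L2: preds {L0,L4}: {L0} ∩ {L0,L2,L4} = {L0}; idom=L0
  L5: preds {L1,L2,L3,L4}: {L0,L1} ∩ {L0,L2} ∩ {L0,L2,L3} ∩ {L0,L2,L4} = {L0}; idom=L0

DF walk-up:
  L2←L0: walk · to L0
  L2←L4: walk L4→L2 to L0
  L5←L1: walk L1 to L0
  L5←L2: walk L2 to L0
  L5←L3: walk L3→L2 to L0
  L5←L4: walk L4→L2 to L0
  L0 → ∅
  L1 → {L5}
  L2 → {L2,L5}
  L3 → {L5}
  L4 → {L2,L5}
  L5 → ∅

φ for a: defs {L0,L3}
  DF⁺ = {L5}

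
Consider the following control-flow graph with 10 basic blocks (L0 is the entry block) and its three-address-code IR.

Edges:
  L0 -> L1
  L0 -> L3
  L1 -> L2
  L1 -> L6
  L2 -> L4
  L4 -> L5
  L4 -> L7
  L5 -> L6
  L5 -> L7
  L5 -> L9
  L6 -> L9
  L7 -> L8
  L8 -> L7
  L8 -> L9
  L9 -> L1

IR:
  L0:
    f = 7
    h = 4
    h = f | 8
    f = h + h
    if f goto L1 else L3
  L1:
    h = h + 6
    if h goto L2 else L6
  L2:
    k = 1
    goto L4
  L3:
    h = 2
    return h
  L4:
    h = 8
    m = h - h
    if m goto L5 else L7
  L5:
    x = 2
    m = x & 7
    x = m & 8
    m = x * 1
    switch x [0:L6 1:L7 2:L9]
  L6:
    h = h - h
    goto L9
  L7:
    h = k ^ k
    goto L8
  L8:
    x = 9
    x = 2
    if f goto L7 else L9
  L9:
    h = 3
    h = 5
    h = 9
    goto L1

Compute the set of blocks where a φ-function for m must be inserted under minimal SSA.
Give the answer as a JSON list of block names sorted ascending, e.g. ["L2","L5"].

Answer: ["L1", "L6", "L7", "L9"]

Derivation:
idom tree: L1←L0 L2←L1 L3←L0 L4←L2 L5←L4 L6←L1 L7←L4 L8←L7 L9←L1
Dom∩ at merges:
  L1: preds {L0,L9}: {L0} ∩ {L0,L1,L9} = {L0}; idom=L0
  L6: preds {L1,L5}: {L0,L1} ∩ {L0,L1,L2,L4,L5} = {L0,L1}; idom=L1
  L7: preds {L4,L5,L8}: {L0,L1,L2,L4} ∩ {L0,L1,L2,L4,L5} ∩ {L0,L1,L2,L4,L7,L8} = {L0,L1,L2,L4}; idom=L4
  L9: preds {L5,L6,L8}: {L0,L1,L2,L4,L5} ∩ {L0,L1,L6} ∩ {L0,L1,L2,L4,L7,L8} = {L0,L1}; idom=L1

DF derivation:
  join L1 pred L0: · stop@L0
  join L1 pred L9: L9→L1 stop@L0
  join L6 pred L1: · stop@L1
  join L6 pred L5: L5→L4→L2 stop@L1
  join L7 pred L4: · stop@L4
  join L7 pred L5: L5 stop@L4
  join L7 pred L8: L8→L7 stop@L4
  join L9 pred L5: L5→L4→L2 stop@L1
  join L9 pred L6: L6 stop@L1
  join L9 pred L8: L8→L7→L4→L2 stop@L1
  L0 → ∅
  L1 → {L1}
  L2 → {L6,L9}
  L3 → ∅
  L4 → {L6,L9}
  L5 → {L6,L7,L9}
  L6 → {L9}
  L7 → {L7,L9}
  L8 → {L7,L9}
  L9 → {L1}

φ for m: defs {L4,L5}
  DF⁺ = {L1,L6,L7,L9}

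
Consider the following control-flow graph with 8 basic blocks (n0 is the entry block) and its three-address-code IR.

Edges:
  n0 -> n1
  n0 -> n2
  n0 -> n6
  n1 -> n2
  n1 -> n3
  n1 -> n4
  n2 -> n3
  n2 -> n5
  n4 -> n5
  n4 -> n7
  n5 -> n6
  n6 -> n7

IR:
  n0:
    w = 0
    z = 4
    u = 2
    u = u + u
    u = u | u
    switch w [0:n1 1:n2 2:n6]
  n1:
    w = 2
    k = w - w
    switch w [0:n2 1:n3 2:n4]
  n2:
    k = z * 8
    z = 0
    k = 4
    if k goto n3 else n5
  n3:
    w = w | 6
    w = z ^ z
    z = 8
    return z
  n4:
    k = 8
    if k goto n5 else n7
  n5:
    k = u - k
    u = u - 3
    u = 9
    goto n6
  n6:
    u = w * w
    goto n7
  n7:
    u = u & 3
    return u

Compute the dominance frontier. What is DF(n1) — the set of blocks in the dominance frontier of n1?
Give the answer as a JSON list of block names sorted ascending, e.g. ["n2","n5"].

Answer: ["n2", "n3", "n5", "n7"]

Derivation:
idom tree: n1←n0 n2←n0 n3←n0 n4←n1 n5←n0 n6←n0 n7←n0
Dom∩ at merges:
  n2: preds {n0,n1}: {n0} ∩ {n0,n1} = {n0}; idom=n0
  n3: preds {n1,n2}: {n0,n1} ∩ {n0,n2} = {n0}; idom=n0
  n5: preds {n2,n4}: {n0,n2} ∩ {n0,n1,n4} = {n0}; idom=n0
  n6: preds {n0,n5}: {n0} ∩ {n0,n5} = {n0}; idom=n0
  n7: preds {n4,n6}: {n0,n1,n4} ∩ {n0,n6} = {n0}; idom=n0

Frontier:
  n2←n0: walk · to n0
  n2←n1: walk n1 to n0
  n3←n1: walk n1 to n0
  n3←n2: walk n2 to n0
  n5←n2: walk n2 to n0
  n5←n4: walk n4→n1 to n0
  n6←n0: walk · to n0
  n6←n5: walk n5 to n0
  n7←n4: walk n4→n1 to n0
  n7←n6: walk n6 to n0
  n0: DF=∅
  n1: DF={n2,n3,n5,n7}
  n2: DF={n3,n5}
  n3: DF=∅
  n4: DF={n5,n7}
  n5: DF={n6}
  n6: DF={n7}
  n7: DF=∅

DF(n1) = ["n2", "n3", "n5", "n7"]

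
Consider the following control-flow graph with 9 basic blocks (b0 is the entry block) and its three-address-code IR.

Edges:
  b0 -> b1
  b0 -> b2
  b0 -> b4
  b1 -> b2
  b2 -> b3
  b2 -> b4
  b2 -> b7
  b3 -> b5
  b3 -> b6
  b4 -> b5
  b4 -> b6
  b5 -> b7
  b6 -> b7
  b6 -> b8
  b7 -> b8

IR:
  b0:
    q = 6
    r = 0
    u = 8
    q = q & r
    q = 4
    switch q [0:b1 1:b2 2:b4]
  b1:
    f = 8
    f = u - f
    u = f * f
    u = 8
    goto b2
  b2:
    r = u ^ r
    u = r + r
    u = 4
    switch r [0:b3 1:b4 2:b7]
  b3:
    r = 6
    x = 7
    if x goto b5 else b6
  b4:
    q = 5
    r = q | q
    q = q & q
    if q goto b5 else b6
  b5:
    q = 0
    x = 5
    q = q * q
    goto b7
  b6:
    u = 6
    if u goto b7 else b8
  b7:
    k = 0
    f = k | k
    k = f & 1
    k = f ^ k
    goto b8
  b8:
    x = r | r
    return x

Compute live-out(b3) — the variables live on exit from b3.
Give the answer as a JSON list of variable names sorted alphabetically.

Block summaries:
  b0: def={q,r,u} ue=∅
  b1: def={f,u} ue={u}
  b2: def={r,u} ue={r,u}
  b3: def={r,x} ue=∅
  b4: def={q,r} ue=∅
  b5: def={q,x} ue=∅
  b6: def={u} ue=∅
  b7: def={f,k} ue=∅
  b8: def={x} ue={r}

Live sets:
  b0 li=∅ lo={r,u}
  b1 li={r,u} lo={r,u}
  b2 li={r,u} lo={r}
  b3 li=∅ lo={r}
  b4 li=∅ lo={r}
  b5 li={r} lo={r}
  b6 li={r} lo={r}
  b7 li={r} lo={r}
  b8 li={r} lo=∅

live-out(b3) = ["r"]

Answer: ["r"]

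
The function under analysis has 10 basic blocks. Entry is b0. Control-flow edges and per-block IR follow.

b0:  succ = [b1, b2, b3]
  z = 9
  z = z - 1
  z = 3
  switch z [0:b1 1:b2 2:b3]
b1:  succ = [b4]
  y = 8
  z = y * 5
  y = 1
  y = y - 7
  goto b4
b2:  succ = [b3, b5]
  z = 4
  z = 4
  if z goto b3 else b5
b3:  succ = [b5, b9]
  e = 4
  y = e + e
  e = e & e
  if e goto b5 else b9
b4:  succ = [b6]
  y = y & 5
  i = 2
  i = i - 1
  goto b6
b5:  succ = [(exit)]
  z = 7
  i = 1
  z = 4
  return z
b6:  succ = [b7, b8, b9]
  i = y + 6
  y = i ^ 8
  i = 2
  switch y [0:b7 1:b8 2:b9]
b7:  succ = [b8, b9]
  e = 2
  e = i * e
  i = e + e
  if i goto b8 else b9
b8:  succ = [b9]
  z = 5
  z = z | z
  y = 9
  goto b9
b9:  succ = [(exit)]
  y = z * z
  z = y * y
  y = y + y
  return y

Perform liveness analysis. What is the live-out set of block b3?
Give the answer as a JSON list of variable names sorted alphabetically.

Answer: ["z"]

Analysis:
Per-block:
  b0: {z} / ∅
  b1: {y,z} / ∅
  b2: {z} / ∅
  b3: {e,y} / ∅
  b4: {i,y} / {y}
  b5: {i,z} / ∅
  b6: {i,y} / {y}
  b7: {e,i} / {i}
  b8: {y,z} / ∅
  b9: {y,z} / {z}

Live sets:
  live b0: ∅→{z}
  live b1: ∅→{y,z}
  live b2: ∅→{z}
  live b3: {z}→{z}
  live b4: {y,z}→{y,z}
  live b5: ∅→∅
  live b6: {y,z}→{i,z}
  live b7: {i,z}→{z}
  live b8: ∅→{z}
  live b9: {z}→∅

live-out(b3) = ["z"]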